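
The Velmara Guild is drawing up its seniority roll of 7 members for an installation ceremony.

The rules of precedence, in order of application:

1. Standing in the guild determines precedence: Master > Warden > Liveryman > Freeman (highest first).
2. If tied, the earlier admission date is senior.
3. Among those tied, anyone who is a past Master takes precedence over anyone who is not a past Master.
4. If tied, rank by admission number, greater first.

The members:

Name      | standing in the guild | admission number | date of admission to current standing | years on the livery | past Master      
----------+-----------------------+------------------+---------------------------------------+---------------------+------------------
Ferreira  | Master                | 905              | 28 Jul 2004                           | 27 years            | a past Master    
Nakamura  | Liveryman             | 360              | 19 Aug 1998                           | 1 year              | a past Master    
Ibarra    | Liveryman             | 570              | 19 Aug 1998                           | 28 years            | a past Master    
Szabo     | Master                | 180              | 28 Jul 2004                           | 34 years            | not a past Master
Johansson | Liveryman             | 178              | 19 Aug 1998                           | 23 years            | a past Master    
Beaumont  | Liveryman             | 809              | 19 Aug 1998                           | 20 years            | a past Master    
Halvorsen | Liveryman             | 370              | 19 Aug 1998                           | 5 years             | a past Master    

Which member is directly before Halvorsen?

Ibarra

By standing in the guild: Ferreira and Szabo (Master); then Beaumont, Ibarra, Halvorsen, Nakamura and Johansson (Liveryman).
Ferreira and Szabo both have date of admission to current standing 28 Jul 2004, so the next rule applies.
Among Ferreira and Szabo, a past Master before not a past Master: Ferreira (a past Master) before Szabo (not a past Master).
Beaumont, Ibarra, Halvorsen, Nakamura and Johansson all have date of admission to current standing 19 Aug 1998, so the next rule applies.
Beaumont, Ibarra, Halvorsen, Nakamura and Johansson are each a past Master, so the next rule applies.
Among Beaumont, Ibarra, Halvorsen, Nakamura and Johansson, by admission number (higher first): Beaumont (809) before Ibarra (570) before Halvorsen (370) before Nakamura (360) before Johansson (178).
Order: Ferreira, Szabo, Beaumont, Ibarra, Halvorsen, Nakamura, Johansson.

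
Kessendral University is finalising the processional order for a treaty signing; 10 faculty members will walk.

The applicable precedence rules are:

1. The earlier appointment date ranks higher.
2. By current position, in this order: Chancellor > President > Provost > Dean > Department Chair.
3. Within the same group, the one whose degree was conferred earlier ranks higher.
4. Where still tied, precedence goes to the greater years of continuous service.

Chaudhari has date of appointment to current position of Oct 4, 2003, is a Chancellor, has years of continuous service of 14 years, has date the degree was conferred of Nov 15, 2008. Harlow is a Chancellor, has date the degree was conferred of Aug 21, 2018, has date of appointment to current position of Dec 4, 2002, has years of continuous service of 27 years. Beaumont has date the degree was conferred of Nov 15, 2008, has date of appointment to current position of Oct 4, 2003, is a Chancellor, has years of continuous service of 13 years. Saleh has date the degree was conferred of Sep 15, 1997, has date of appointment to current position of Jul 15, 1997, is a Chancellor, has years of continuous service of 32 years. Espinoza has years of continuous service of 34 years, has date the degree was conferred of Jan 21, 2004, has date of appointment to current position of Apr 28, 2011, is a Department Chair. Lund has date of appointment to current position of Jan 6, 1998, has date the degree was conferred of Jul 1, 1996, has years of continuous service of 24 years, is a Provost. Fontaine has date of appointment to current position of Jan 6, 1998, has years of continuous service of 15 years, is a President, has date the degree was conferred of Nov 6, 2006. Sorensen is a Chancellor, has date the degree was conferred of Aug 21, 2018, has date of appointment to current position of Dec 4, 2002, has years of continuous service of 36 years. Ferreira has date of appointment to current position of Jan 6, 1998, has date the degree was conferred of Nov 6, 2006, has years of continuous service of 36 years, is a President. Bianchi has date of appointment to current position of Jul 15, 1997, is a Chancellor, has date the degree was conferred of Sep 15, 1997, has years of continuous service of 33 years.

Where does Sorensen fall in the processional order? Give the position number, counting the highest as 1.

6

By date of appointment to current position (earlier first): Bianchi and Saleh (both Jul 15, 1997); then Ferreira, Fontaine and Lund (each Jan 6, 1998); then Sorensen and Harlow (both Dec 4, 2002); then Chaudhari and Beaumont (both Oct 4, 2003); then Espinoza (Apr 28, 2011).
Bianchi and Saleh are each Chancellor, so the next rule applies.
Bianchi and Saleh both have date the degree was conferred Sep 15, 1997, so the next rule applies.
Among Bianchi and Saleh, by years of continuous service (higher first): Bianchi (33 years) before Saleh (32 years).
Among Ferreira, Fontaine and Lund, by current position: Ferreira and Fontaine (President) before Lund (Provost).
Ferreira and Fontaine both have date the degree was conferred Nov 6, 2006, so the next rule applies.
Among Ferreira and Fontaine, by years of continuous service (higher first): Ferreira (36 years) before Fontaine (15 years).
Sorensen and Harlow are each Chancellor, so the next rule applies.
Sorensen and Harlow both have date the degree was conferred Aug 21, 2018, so the next rule applies.
Among Sorensen and Harlow, by years of continuous service (higher first): Sorensen (36 years) before Harlow (27 years).
Chaudhari and Beaumont are each Chancellor, so the next rule applies.
Chaudhari and Beaumont both have date the degree was conferred Nov 15, 2008, so the next rule applies.
Among Chaudhari and Beaumont, by years of continuous service (higher first): Chaudhari (14 years) before Beaumont (13 years).
Order: Bianchi, Saleh, Ferreira, Fontaine, Lund, Sorensen, Harlow, Chaudhari, Beaumont, Espinoza. So position 6.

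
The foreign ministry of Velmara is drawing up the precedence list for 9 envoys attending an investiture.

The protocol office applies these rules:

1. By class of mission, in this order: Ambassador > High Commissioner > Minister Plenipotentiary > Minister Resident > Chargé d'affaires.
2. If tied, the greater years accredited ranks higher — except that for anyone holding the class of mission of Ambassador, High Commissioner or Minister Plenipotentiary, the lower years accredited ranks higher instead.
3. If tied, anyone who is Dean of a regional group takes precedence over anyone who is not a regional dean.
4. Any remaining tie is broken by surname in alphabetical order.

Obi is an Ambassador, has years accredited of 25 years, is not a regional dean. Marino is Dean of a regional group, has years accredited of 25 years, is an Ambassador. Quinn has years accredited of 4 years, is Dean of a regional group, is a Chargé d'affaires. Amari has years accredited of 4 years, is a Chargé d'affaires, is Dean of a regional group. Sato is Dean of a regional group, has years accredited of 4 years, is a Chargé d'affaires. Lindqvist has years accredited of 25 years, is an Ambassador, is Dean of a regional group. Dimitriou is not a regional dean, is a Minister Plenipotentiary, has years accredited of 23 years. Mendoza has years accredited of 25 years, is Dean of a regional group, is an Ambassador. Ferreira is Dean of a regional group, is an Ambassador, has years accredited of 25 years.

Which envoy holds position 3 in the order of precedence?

By class of mission: Ferreira, Lindqvist, Marino, Mendoza and Obi (Ambassador); then Dimitriou (Minister Plenipotentiary); then Amari, Quinn and Sato (Chargé d'affaires).
Ferreira, Lindqvist, Marino, Mendoza and Obi all have years accredited 25 years, so the next rule applies.
Among Ferreira, Lindqvist, Marino, Mendoza and Obi, Dean of a regional group before not a regional dean: Ferreira, Lindqvist, Marino and Mendoza (Dean of a regional group) before Obi (not a regional dean).
Among Ferreira, Lindqvist, Marino and Mendoza, alphabetically by surname: Ferreira before Lindqvist before Marino before Mendoza.
Amari, Quinn and Sato all have years accredited 4 years, so the next rule applies.
Amari, Quinn and Sato are each Dean of a regional group, so the next rule applies.
Among Amari, Quinn and Sato, alphabetically by surname: Amari before Quinn before Sato.
Order: Ferreira, Lindqvist, Marino, Mendoza, Obi, Dimitriou, Amari, Quinn, Sato.

Marino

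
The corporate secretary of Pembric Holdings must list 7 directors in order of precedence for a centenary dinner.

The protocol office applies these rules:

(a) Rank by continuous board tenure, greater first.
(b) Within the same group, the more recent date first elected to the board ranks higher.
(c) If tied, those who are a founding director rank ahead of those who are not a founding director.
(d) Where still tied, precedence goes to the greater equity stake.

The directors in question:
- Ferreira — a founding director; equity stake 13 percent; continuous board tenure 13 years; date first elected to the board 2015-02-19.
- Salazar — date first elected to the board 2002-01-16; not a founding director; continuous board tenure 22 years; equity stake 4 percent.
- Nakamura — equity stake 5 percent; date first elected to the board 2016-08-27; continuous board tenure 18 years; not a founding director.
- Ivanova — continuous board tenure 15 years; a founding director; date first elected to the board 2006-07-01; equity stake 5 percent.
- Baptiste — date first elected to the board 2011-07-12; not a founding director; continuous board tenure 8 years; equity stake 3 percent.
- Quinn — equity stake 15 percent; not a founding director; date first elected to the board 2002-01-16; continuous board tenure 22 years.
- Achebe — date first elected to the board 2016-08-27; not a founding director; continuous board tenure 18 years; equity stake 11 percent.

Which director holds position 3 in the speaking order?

Achebe

By continuous board tenure (higher first): Quinn and Salazar (both 22 years); then Achebe and Nakamura (both 18 years); then Ivanova (15 years); then Ferreira (13 years); then Baptiste (8 years).
Quinn and Salazar both have date first elected to the board 2002-01-16, so the next rule applies.
Quinn and Salazar are each not a founding director, so the next rule applies.
Among Quinn and Salazar, by equity stake (higher first): Quinn (15 percent) before Salazar (4 percent).
Achebe and Nakamura both have date first elected to the board 2016-08-27, so the next rule applies.
Achebe and Nakamura are each not a founding director, so the next rule applies.
Among Achebe and Nakamura, by equity stake (higher first): Achebe (11 percent) before Nakamura (5 percent).
Order: Quinn, Salazar, Achebe, Nakamura, Ivanova, Ferreira, Baptiste.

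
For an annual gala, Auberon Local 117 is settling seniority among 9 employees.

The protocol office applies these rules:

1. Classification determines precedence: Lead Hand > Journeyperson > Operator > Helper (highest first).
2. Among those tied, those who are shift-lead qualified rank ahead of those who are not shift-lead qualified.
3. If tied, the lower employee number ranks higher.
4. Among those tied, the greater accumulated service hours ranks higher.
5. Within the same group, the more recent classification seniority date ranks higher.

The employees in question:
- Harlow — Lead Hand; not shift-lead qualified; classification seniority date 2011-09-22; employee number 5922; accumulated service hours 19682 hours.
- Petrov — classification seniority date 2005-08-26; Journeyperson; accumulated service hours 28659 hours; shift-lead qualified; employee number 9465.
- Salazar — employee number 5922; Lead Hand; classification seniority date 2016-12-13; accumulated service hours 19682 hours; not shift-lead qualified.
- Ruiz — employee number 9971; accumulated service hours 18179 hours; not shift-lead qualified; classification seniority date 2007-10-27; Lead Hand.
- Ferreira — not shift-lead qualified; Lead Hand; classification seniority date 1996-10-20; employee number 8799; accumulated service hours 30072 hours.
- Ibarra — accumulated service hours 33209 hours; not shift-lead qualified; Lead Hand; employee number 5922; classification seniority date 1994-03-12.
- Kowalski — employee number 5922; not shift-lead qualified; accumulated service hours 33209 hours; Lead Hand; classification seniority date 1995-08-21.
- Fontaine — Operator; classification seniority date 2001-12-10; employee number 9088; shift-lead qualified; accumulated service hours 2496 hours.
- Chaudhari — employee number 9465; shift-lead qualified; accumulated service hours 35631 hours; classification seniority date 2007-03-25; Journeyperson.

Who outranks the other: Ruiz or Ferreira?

By classification: Kowalski, Ibarra, Salazar, Harlow, Ferreira and Ruiz (Lead Hand); then Chaudhari and Petrov (Journeyperson); then Fontaine (Operator).
Kowalski, Ibarra, Salazar, Harlow, Ferreira and Ruiz are each not shift-lead qualified, so the next rule applies.
Among Kowalski, Ibarra, Salazar, Harlow, Ferreira and Ruiz, by employee number (lower first): Kowalski, Ibarra, Salazar and Harlow (5922) before Ferreira (8799) before Ruiz (9971).
Among Kowalski, Ibarra, Salazar and Harlow, by accumulated service hours (higher first): Kowalski and Ibarra (33209 hours) before Salazar and Harlow (19682 hours).
Among Kowalski and Ibarra, by classification seniority date (later first): Kowalski (1995-08-21) before Ibarra (1994-03-12).
Among Salazar and Harlow, by classification seniority date (later first): Salazar (2016-12-13) before Harlow (2011-09-22).
Chaudhari and Petrov are each shift-lead qualified, so the next rule applies.
Chaudhari and Petrov both have employee number 9465, so the next rule applies.
Among Chaudhari and Petrov, by accumulated service hours (higher first): Chaudhari (35631 hours) before Petrov (28659 hours).
So Ferreira takes precedence.

Ferreira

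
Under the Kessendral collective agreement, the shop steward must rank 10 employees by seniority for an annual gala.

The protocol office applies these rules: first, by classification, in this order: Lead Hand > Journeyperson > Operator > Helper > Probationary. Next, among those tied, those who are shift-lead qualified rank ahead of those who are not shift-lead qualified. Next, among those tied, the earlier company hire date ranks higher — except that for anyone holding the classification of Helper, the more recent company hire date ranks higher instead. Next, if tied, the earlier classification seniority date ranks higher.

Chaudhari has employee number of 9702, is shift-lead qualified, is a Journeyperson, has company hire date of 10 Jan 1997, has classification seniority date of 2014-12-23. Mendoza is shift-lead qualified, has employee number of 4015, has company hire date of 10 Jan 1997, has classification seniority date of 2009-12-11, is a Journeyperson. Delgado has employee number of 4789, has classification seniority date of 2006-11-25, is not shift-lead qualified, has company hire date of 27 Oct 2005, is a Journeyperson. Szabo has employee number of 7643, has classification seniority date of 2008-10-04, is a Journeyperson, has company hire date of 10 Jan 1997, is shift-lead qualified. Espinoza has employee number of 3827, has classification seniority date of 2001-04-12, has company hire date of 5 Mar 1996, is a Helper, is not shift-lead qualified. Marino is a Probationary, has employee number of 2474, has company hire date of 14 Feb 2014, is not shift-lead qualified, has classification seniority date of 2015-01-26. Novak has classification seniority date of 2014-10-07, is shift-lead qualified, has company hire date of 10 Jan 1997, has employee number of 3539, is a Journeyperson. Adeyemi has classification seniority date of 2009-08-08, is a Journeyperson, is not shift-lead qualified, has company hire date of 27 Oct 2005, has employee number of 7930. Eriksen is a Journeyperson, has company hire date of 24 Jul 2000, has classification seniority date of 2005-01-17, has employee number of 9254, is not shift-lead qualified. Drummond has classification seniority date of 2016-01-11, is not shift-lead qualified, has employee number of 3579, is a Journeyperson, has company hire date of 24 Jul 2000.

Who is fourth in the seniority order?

By classification: Szabo, Mendoza, Novak, Chaudhari, Eriksen, Drummond, Delgado and Adeyemi (Journeyperson); then Espinoza (Helper); then Marino (Probationary).
Among Szabo, Mendoza, Novak, Chaudhari, Eriksen, Drummond, Delgado and Adeyemi, shift-lead qualified before not shift-lead qualified: Szabo, Mendoza, Novak and Chaudhari (shift-lead qualified) before Eriksen, Drummond, Delgado and Adeyemi (not shift-lead qualified).
Szabo, Mendoza, Novak and Chaudhari all have company hire date 10 Jan 1997, so the next rule applies.
Among Szabo, Mendoza, Novak and Chaudhari, by classification seniority date (earlier first): Szabo (2008-10-04) before Mendoza (2009-12-11) before Novak (2014-10-07) before Chaudhari (2014-12-23).
Among Eriksen, Drummond, Delgado and Adeyemi, by company hire date (earlier first): Eriksen and Drummond (24 Jul 2000) before Delgado and Adeyemi (27 Oct 2005).
Among Eriksen and Drummond, by classification seniority date (earlier first): Eriksen (2005-01-17) before Drummond (2016-01-11).
Among Delgado and Adeyemi, by classification seniority date (earlier first): Delgado (2006-11-25) before Adeyemi (2009-08-08).
Order: Szabo, Mendoza, Novak, Chaudhari, Eriksen, Drummond, Delgado, Adeyemi, Espinoza, Marino.

Chaudhari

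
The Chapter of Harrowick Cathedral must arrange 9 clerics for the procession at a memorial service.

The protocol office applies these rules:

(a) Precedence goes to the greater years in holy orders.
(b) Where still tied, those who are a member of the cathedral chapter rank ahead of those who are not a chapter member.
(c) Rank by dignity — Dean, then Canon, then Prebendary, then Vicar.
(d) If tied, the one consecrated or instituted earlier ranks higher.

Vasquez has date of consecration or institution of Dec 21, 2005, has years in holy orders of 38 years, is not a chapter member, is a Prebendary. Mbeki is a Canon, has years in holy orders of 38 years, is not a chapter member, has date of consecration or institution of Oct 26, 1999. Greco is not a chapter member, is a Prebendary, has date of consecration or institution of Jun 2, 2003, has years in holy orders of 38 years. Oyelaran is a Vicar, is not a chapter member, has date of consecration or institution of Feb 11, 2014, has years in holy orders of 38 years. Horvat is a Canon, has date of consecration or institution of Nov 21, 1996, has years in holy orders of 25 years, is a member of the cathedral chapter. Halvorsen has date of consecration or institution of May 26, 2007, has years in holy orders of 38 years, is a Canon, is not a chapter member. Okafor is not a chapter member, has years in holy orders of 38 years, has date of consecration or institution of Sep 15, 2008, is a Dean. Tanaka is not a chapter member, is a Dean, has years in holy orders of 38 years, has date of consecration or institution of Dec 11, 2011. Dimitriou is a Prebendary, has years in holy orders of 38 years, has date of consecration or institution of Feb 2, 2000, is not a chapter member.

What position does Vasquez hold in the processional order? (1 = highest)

7

By years in holy orders (higher first): Okafor, Tanaka, Mbeki, Halvorsen, Dimitriou, Greco, Vasquez and Oyelaran (each 38 years); then Horvat (25 years).
Okafor, Tanaka, Mbeki, Halvorsen, Dimitriou, Greco, Vasquez and Oyelaran are each not a chapter member, so the next rule applies.
Among Okafor, Tanaka, Mbeki, Halvorsen, Dimitriou, Greco, Vasquez and Oyelaran, by dignity: Okafor and Tanaka (Dean) before Mbeki and Halvorsen (Canon) before Dimitriou, Greco and Vasquez (Prebendary) before Oyelaran (Vicar).
Among Okafor and Tanaka, by date of consecration or institution (earlier first): Okafor (Sep 15, 2008) before Tanaka (Dec 11, 2011).
Among Mbeki and Halvorsen, by date of consecration or institution (earlier first): Mbeki (Oct 26, 1999) before Halvorsen (May 26, 2007).
Among Dimitriou, Greco and Vasquez, by date of consecration or institution (earlier first): Dimitriou (Feb 2, 2000) before Greco (Jun 2, 2003) before Vasquez (Dec 21, 2005).
Order: Okafor, Tanaka, Mbeki, Halvorsen, Dimitriou, Greco, Vasquez, Oyelaran, Horvat. So position 7.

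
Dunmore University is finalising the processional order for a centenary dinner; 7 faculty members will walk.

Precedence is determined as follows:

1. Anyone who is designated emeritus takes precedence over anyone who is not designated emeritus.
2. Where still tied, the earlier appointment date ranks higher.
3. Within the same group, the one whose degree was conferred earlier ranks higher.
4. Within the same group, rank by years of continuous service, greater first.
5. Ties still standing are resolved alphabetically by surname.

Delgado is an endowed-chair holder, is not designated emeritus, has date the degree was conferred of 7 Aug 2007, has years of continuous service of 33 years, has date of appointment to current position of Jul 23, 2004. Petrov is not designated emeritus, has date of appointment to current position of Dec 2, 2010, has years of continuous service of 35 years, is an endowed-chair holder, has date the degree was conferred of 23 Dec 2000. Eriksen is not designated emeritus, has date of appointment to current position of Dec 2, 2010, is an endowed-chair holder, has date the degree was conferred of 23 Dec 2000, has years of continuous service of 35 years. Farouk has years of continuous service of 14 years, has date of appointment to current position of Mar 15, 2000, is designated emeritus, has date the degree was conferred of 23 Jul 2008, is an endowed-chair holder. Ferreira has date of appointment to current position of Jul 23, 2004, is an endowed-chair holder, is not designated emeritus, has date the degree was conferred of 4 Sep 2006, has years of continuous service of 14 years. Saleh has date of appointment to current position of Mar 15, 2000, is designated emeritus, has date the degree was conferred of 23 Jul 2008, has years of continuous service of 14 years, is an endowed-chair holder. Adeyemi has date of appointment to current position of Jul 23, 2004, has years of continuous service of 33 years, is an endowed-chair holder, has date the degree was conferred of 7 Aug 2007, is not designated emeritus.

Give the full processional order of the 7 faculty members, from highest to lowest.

Farouk, Saleh, Ferreira, Adeyemi, Delgado, Eriksen, Petrov

By the first rule: Farouk and Saleh (both designated emeritus); then Ferreira, Adeyemi, Delgado, Eriksen and Petrov (each not designated emeritus).
Farouk and Saleh both have date of appointment to current position Mar 15, 2000, so the next rule applies.
Farouk and Saleh both have date the degree was conferred 23 Jul 2008, so the next rule applies.
Farouk and Saleh both have years of continuous service 14 years, so the next rule applies.
Among Farouk and Saleh, alphabetically by surname: Farouk before Saleh.
Among Ferreira, Adeyemi, Delgado, Eriksen and Petrov, by date of appointment to current position (earlier first): Ferreira, Adeyemi and Delgado (Jul 23, 2004) before Eriksen and Petrov (Dec 2, 2010).
Among Ferreira, Adeyemi and Delgado, by date the degree was conferred (earlier first): Ferreira (4 Sep 2006) before Adeyemi and Delgado (7 Aug 2007).
Adeyemi and Delgado both have years of continuous service 33 years, so the next rule applies.
Among Adeyemi and Delgado, alphabetically by surname: Adeyemi before Delgado.
Eriksen and Petrov both have date the degree was conferred 23 Dec 2000, so the next rule applies.
Eriksen and Petrov both have years of continuous service 35 years, so the next rule applies.
Among Eriksen and Petrov, alphabetically by surname: Eriksen before Petrov.
Full order: Farouk, Saleh, Ferreira, Adeyemi, Delgado, Eriksen, Petrov.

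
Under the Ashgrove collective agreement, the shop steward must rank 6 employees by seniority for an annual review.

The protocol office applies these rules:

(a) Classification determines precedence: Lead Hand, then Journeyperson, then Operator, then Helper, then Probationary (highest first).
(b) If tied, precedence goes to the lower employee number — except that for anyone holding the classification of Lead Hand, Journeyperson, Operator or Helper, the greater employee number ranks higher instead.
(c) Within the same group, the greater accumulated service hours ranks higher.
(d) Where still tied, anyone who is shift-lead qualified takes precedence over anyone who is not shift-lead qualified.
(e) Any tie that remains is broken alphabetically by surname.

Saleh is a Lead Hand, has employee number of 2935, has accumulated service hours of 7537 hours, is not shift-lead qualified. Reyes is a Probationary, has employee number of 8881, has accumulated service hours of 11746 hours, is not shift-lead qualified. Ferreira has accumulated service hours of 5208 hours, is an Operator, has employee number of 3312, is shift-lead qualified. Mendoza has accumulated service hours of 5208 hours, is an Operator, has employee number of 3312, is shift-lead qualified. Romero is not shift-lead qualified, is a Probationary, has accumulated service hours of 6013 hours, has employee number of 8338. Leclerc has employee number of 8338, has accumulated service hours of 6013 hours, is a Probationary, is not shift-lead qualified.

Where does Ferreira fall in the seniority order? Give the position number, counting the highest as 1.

2

By classification: Saleh (Lead Hand); then Ferreira and Mendoza (Operator); then Leclerc, Romero and Reyes (Probationary).
Ferreira and Mendoza both have employee number 3312, so the next rule applies.
Ferreira and Mendoza both have accumulated service hours 5208 hours, so the next rule applies.
Ferreira and Mendoza are each shift-lead qualified, so the next rule applies.
Among Ferreira and Mendoza, alphabetically by surname: Ferreira before Mendoza.
Among Leclerc, Romero and Reyes, by employee number (lower first): Leclerc and Romero (8338) before Reyes (8881).
Leclerc and Romero both have accumulated service hours 6013 hours, so the next rule applies.
Leclerc and Romero are each not shift-lead qualified, so the next rule applies.
Among Leclerc and Romero, alphabetically by surname: Leclerc before Romero.
Order: Saleh, Ferreira, Mendoza, Leclerc, Romero, Reyes. So position 2.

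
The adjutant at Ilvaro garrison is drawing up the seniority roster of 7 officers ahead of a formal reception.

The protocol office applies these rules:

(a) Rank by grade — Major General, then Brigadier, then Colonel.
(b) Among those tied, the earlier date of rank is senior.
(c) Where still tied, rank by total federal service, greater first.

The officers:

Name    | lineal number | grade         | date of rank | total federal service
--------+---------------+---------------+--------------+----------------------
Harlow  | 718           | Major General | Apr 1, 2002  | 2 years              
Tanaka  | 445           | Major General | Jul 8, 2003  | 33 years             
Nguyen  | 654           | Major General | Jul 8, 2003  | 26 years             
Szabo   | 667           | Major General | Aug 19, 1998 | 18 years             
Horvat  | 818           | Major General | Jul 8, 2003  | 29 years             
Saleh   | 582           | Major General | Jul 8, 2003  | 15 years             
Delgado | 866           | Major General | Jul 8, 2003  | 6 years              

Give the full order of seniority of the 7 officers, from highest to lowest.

By grade: Szabo, Harlow, Tanaka, Horvat, Nguyen, Saleh and Delgado (Major General).
Among Szabo, Harlow, Tanaka, Horvat, Nguyen, Saleh and Delgado, by date of rank (earlier first): Szabo (Aug 19, 1998) before Harlow (Apr 1, 2002) before Tanaka, Horvat, Nguyen, Saleh and Delgado (Jul 8, 2003).
Among Tanaka, Horvat, Nguyen, Saleh and Delgado, by total federal service (higher first): Tanaka (33 years) before Horvat (29 years) before Nguyen (26 years) before Saleh (15 years) before Delgado (6 years).
Full order: Szabo, Harlow, Tanaka, Horvat, Nguyen, Saleh, Delgado.

Szabo, Harlow, Tanaka, Horvat, Nguyen, Saleh, Delgado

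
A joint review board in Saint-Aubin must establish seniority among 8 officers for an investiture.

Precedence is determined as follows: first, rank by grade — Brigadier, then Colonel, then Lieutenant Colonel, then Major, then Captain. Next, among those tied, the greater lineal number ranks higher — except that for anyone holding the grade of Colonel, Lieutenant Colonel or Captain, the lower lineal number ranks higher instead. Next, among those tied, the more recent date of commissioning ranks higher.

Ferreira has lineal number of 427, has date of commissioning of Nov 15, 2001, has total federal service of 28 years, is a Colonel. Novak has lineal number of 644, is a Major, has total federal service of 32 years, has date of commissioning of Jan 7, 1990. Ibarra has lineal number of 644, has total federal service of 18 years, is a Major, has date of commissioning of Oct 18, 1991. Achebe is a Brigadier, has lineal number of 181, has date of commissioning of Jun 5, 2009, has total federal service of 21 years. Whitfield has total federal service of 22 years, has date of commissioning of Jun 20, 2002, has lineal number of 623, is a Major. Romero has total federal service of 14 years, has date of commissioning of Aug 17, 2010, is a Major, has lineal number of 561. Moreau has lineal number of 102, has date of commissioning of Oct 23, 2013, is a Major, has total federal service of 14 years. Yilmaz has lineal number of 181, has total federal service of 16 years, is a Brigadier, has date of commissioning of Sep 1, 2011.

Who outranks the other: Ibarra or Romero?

By grade: Yilmaz and Achebe (Brigadier); then Ferreira (Colonel); then Ibarra, Novak, Whitfield, Romero and Moreau (Major).
Yilmaz and Achebe both have lineal number 181, so the next rule applies.
Among Yilmaz and Achebe, by date of commissioning (later first): Yilmaz (Sep 1, 2011) before Achebe (Jun 5, 2009).
Among Ibarra, Novak, Whitfield, Romero and Moreau, by lineal number (higher first): Ibarra and Novak (644) before Whitfield (623) before Romero (561) before Moreau (102).
Among Ibarra and Novak, by date of commissioning (later first): Ibarra (Oct 18, 1991) before Novak (Jan 7, 1990).
So Ibarra takes precedence.

Ibarra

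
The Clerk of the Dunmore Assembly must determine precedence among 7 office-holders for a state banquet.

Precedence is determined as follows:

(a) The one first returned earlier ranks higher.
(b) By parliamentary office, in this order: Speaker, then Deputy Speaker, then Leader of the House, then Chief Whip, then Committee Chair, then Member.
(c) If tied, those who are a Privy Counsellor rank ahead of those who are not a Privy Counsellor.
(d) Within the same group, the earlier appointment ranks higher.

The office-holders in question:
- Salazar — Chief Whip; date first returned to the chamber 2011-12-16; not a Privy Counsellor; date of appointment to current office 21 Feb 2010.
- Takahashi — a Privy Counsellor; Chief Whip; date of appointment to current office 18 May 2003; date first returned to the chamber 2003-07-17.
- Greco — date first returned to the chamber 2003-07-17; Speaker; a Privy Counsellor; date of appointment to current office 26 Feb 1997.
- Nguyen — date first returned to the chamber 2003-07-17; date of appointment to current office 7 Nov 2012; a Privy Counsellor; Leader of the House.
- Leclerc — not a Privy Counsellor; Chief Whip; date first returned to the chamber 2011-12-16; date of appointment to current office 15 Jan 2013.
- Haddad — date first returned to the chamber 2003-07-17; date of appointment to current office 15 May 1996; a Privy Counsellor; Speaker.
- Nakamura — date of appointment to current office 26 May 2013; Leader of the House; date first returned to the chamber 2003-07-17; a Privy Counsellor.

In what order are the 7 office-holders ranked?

Haddad, Greco, Nguyen, Nakamura, Takahashi, Salazar, Leclerc

By date first returned to the chamber (earlier first): Haddad, Greco, Nguyen, Nakamura and Takahashi (each 2003-07-17); then Salazar and Leclerc (both 2011-12-16).
Among Haddad, Greco, Nguyen, Nakamura and Takahashi, by parliamentary office: Haddad and Greco (Speaker) before Nguyen and Nakamura (Leader of the House) before Takahashi (Chief Whip).
Haddad and Greco are each a Privy Counsellor, so the next rule applies.
Among Haddad and Greco, by date of appointment to current office (earlier first): Haddad (15 May 1996) before Greco (26 Feb 1997).
Nguyen and Nakamura are each a Privy Counsellor, so the next rule applies.
Among Nguyen and Nakamura, by date of appointment to current office (earlier first): Nguyen (7 Nov 2012) before Nakamura (26 May 2013).
Salazar and Leclerc are each Chief Whip, so the next rule applies.
Salazar and Leclerc are each not a Privy Counsellor, so the next rule applies.
Among Salazar and Leclerc, by date of appointment to current office (earlier first): Salazar (21 Feb 2010) before Leclerc (15 Jan 2013).
Full order: Haddad, Greco, Nguyen, Nakamura, Takahashi, Salazar, Leclerc.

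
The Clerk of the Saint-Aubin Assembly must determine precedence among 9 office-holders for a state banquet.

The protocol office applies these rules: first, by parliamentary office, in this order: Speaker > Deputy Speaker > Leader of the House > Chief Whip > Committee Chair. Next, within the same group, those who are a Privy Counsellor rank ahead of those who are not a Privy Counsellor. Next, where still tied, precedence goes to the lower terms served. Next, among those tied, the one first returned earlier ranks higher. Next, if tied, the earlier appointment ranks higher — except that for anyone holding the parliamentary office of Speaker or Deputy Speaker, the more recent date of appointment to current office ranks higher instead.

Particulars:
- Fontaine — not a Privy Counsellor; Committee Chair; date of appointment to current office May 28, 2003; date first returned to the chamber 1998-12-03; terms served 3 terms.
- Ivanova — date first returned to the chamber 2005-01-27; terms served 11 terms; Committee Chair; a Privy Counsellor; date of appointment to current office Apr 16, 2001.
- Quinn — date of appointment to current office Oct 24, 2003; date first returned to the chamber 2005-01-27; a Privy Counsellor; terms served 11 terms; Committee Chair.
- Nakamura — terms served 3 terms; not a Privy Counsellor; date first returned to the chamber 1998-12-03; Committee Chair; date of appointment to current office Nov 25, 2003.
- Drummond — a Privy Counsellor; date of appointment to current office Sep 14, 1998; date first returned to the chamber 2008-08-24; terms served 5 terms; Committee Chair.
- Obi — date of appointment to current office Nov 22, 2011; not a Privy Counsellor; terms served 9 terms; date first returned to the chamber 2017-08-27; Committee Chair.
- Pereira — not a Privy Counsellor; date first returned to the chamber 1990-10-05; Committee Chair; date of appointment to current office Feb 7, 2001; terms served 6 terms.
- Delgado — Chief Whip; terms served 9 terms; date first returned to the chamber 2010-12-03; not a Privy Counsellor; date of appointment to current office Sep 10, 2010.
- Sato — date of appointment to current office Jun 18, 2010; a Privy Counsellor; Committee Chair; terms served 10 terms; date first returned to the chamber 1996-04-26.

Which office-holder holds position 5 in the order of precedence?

Quinn

By parliamentary office: Delgado (Chief Whip); then Drummond, Sato, Ivanova, Quinn, Fontaine, Nakamura, Pereira and Obi (Committee Chair).
Among Drummond, Sato, Ivanova, Quinn, Fontaine, Nakamura, Pereira and Obi, a Privy Counsellor before not a Privy Counsellor: Drummond, Sato, Ivanova and Quinn (a Privy Counsellor) before Fontaine, Nakamura, Pereira and Obi (not a Privy Counsellor).
Among Drummond, Sato, Ivanova and Quinn, by terms served (lower first): Drummond (5 terms) before Sato (10 terms) before Ivanova and Quinn (11 terms).
Ivanova and Quinn both have date first returned to the chamber 2005-01-27, so the next rule applies.
Among Ivanova and Quinn, by date of appointment to current office (earlier first): Ivanova (Apr 16, 2001) before Quinn (Oct 24, 2003).
Among Fontaine, Nakamura, Pereira and Obi, by terms served (lower first): Fontaine and Nakamura (3 terms) before Pereira (6 terms) before Obi (9 terms).
Fontaine and Nakamura both have date first returned to the chamber 1998-12-03, so the next rule applies.
Among Fontaine and Nakamura, by date of appointment to current office (earlier first): Fontaine (May 28, 2003) before Nakamura (Nov 25, 2003).
Order: Delgado, Drummond, Sato, Ivanova, Quinn, Fontaine, Nakamura, Pereira, Obi.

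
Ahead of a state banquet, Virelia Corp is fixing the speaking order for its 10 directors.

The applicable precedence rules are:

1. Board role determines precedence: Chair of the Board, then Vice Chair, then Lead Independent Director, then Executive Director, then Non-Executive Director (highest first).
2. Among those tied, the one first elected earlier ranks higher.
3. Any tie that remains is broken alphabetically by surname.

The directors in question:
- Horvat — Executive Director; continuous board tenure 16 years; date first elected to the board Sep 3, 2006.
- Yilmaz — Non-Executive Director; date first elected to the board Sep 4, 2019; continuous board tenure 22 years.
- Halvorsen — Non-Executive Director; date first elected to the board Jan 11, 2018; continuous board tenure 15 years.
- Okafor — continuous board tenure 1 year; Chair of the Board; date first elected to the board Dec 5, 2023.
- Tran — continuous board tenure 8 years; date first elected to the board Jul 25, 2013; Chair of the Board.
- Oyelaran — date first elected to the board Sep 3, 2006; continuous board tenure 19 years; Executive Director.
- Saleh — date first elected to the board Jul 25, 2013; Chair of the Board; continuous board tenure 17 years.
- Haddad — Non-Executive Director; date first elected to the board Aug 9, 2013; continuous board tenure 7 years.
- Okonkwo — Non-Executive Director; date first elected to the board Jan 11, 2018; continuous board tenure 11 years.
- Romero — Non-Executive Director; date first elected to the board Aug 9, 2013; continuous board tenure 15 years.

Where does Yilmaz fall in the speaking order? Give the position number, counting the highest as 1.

By board role: Saleh, Tran and Okafor (Chair of the Board); then Horvat and Oyelaran (Executive Director); then Haddad, Romero, Halvorsen, Okonkwo and Yilmaz (Non-Executive Director).
Among Saleh, Tran and Okafor, by date first elected to the board (earlier first): Saleh and Tran (Jul 25, 2013) before Okafor (Dec 5, 2023).
Among Saleh and Tran, alphabetically by surname: Saleh before Tran.
Horvat and Oyelaran both have date first elected to the board Sep 3, 2006, so the next rule applies.
Among Horvat and Oyelaran, alphabetically by surname: Horvat before Oyelaran.
Among Haddad, Romero, Halvorsen, Okonkwo and Yilmaz, by date first elected to the board (earlier first): Haddad and Romero (Aug 9, 2013) before Halvorsen and Okonkwo (Jan 11, 2018) before Yilmaz (Sep 4, 2019).
Among Haddad and Romero, alphabetically by surname: Haddad before Romero.
Among Halvorsen and Okonkwo, alphabetically by surname: Halvorsen before Okonkwo.
Order: Saleh, Tran, Okafor, Horvat, Oyelaran, Haddad, Romero, Halvorsen, Okonkwo, Yilmaz. So position 10.

10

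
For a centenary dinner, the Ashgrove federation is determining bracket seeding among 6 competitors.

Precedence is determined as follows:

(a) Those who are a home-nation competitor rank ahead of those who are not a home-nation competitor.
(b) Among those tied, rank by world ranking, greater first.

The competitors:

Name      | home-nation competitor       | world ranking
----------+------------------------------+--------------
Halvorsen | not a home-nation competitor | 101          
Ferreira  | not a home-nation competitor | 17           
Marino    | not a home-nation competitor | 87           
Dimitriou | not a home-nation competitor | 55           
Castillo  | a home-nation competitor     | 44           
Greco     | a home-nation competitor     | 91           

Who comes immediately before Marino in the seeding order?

Halvorsen

By the first rule: Greco and Castillo (both a home-nation competitor); then Halvorsen, Marino, Dimitriou and Ferreira (each not a home-nation competitor).
Among Greco and Castillo, by world ranking (higher first): Greco (91) before Castillo (44).
Among Halvorsen, Marino, Dimitriou and Ferreira, by world ranking (higher first): Halvorsen (101) before Marino (87) before Dimitriou (55) before Ferreira (17).
Order: Greco, Castillo, Halvorsen, Marino, Dimitriou, Ferreira.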